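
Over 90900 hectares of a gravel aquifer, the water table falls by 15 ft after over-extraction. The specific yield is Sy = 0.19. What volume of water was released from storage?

ΔV ≈ 7.9 × 10^8 m³

A = 90900 hectares = 9.09 × 10^8 m²
Δh = 15 ft = 4.572 m
ΔV = Sy × A × Δh = 0.19 × 9.09 × 10^8 m² × 4.572 m = 7.896 × 10^8 m³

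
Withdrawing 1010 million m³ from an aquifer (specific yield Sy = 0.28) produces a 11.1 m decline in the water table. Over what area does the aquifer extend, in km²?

A ≈ 325 km²

ΔV = 1010 million m³ = 1.01 × 10^9 m³
A = ΔV / (Sy × Δh) = 1.01 × 10^9 / (0.28 × 11.1) = 3.25 × 10^8 m²
A = 3.25 × 10^8 m² = 325 km²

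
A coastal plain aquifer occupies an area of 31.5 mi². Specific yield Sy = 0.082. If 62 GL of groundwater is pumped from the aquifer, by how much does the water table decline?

Δh ≈ 9.27 m

A = 31.5 mi² = 8.158 × 10^7 m²
ΔV = 62 GL = 6.2 × 10^7 m³
Δh = ΔV / (Sy × A) = 6.2 × 10^7 m³ / (0.082 × 8.158 × 10^7 m²) = 9.268 m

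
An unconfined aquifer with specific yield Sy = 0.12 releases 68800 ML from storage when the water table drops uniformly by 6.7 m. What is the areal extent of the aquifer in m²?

A ≈ 8.56 × 10^7 m²

ΔV = 68800 ML = 6.88 × 10^7 m³
A = ΔV / (Sy × Δh) = 6.88 × 10^7 / (0.12 × 6.7) = 8.557 × 10^7 m²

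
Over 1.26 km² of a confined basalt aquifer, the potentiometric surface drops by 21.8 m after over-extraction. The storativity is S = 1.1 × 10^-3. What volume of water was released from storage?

ΔV ≈ 30200 m³

A = 1.26 km² = 1.26 × 10^6 m²
ΔV = S × A × Δh = 0.0011 × 1.26 × 10^6 m² × 21.8 m = 30210 m³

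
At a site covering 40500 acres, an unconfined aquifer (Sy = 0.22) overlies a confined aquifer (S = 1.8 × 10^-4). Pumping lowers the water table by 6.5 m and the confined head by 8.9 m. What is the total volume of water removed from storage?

A = 40500 acres = 1.639 × 10^8 m²
Unconfined: ΔV_u = Sy × A × Δh_u = 0.22 × 1.639 × 10^8 × 6.5 = 2.344 × 10^8 m³
Confined: ΔV_c = S × A × Δh_c = 1.8 × 10^-4 × 1.639 × 10^8 × 8.9 = 2.626 × 10^5 m³
Total ΔV = 2.344 × 10^8 + 2.626 × 10^5 = 2.346 × 10^8 m³

ΔV ≈ 2.35 × 10^8 m³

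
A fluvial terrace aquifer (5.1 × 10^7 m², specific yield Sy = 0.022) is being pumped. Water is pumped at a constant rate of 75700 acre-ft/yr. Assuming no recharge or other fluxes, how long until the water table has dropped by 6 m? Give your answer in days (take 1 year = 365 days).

ΔV = Sy × A × Δh = 0.022 × 5.1 × 10^7 × 6 = 6.732 × 10^6 m³
Q = 75700 acre-ft/yr = 2.558 × 10^5 m³/d
t = ΔV / Q = 6.732 × 10^6 m³ / 2.558 × 10^5 m³/d = 26.32 d

t ≈ 26.3 days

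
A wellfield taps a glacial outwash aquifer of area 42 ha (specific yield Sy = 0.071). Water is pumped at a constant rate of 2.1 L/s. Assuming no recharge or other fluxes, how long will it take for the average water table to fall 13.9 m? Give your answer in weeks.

t ≈ 326 weeks

A = 42 ha = 4.2 × 10^5 m²
ΔV = Sy × A × Δh = 0.071 × 4.2 × 10^5 × 13.9 = 4.145 × 10^5 m³
Q = 2.1 L/s = 181.4 m³/d
t = ΔV / Q = 4.145 × 10^5 m³ / 181.4 m³/d = 2284 d
t = 2284 d ≈ 326.4 weeks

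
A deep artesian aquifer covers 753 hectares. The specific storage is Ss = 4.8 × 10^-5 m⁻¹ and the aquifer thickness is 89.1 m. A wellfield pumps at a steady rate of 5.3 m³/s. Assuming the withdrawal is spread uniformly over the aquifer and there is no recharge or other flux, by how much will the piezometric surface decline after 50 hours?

S = Ss × b = 4.8 × 10^-5 m⁻¹ × 89.1 m = 4.277 × 10^-3
A = 753 hectares = 7.53 × 10^6 m²
Q = 5.3 m³/s = 4.579 × 10^5 m³/d
t = 50 hours = 2.083 d
ΔV = Q × t = 4.579 × 10^5 m³/d × 2.083 d = 9.54 × 10^5 m³
Δh = ΔV / (S × A) = 9.54 × 10^5 / (0.004277 × 7.53 × 10^6) = 29.62 m

Δh ≈ 29.6 m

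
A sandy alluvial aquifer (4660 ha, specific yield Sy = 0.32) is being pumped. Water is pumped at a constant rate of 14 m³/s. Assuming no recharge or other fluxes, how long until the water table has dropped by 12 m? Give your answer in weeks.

A = 4660 ha = 4.66 × 10^7 m²
ΔV = Sy × A × Δh = 0.32 × 4.66 × 10^7 × 12 = 1.789 × 10^8 m³
Q = 14 m³/s = 1.21 × 10^6 m³/d
t = ΔV / Q = 1.789 × 10^8 m³ / 1.21 × 10^6 m³/d = 147.9 d
t = 147.9 d ≈ 21.13 weeks

t ≈ 21.1 weeks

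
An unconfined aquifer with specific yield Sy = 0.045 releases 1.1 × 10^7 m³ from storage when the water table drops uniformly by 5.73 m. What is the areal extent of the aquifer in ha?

A ≈ 4270 ha

A = ΔV / (Sy × Δh) = 1.1 × 10^7 / (0.045 × 5.73) = 4.266 × 10^7 m²
A = 4.266 × 10^7 m² = 4266 ha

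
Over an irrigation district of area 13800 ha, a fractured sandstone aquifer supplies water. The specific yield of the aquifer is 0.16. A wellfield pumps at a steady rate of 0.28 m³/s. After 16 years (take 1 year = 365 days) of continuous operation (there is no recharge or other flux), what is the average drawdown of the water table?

Δh ≈ 6.4 m

A = 13800 ha = 1.38 × 10^8 m²
Q = 0.28 m³/s = 24190 m³/d
t = 16 years = 5840 d
ΔV = Q × t = 24190 m³/d × 5840 d = 1.413 × 10^8 m³
Δh = ΔV / (Sy × A) = 1.413 × 10^8 / (0.16 × 1.38 × 10^8) = 6.399 m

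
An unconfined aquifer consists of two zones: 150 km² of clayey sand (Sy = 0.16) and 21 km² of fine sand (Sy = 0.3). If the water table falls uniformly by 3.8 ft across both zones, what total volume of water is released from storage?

ΔV ≈ 3.51 × 10^7 m³

A₁ = 150 km² = 1.5 × 10^8 m²; A₂ = 21 km² = 2.1 × 10^7 m²
Δh = 3.8 ft = 1.158 m
ΔV₁ = 0.16 × 1.5 × 10^8 × 1.158 = 2.78 × 10^7 m³
ΔV₂ = 0.3 × 2.1 × 10^7 × 1.158 = 7.297 × 10^6 m³
ΔV = ΔV₁ + ΔV₂ = 3.509 × 10^7 m³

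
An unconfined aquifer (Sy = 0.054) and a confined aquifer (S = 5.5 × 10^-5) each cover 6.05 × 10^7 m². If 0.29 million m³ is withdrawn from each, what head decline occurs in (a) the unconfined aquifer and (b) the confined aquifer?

ΔV = 0.29 million m³ = 2.9 × 10^5 m³
Unconfined: Δh_u = ΔV/(Sy·A) = 2.9 × 10^5/(0.054 × 6.05 × 10^7) = 0.08877 m
Confined: Δh_c = ΔV/(S·A) = 2.9 × 10^5/(5.5 × 10^-5 × 6.05 × 10^7) = 87.15 m

Δh_u ≈ 0.0888 m; Δh_c ≈ 87.2 m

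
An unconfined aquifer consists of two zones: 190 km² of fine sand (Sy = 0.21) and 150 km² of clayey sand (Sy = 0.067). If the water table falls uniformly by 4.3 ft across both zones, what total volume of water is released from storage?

ΔV ≈ 6.55 × 10^7 m³

A₁ = 190 km² = 1.9 × 10^8 m²; A₂ = 150 km² = 1.5 × 10^8 m²
Δh = 4.3 ft = 1.311 m
ΔV₁ = 0.21 × 1.9 × 10^8 × 1.311 = 5.229 × 10^7 m³
ΔV₂ = 0.067 × 1.5 × 10^8 × 1.311 = 1.317 × 10^7 m³
ΔV = ΔV₁ + ΔV₂ = 6.547 × 10^7 m³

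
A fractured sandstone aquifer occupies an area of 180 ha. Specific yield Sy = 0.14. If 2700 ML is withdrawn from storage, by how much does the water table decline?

A = 180 ha = 1.8 × 10^6 m²
ΔV = 2700 ML = 2.7 × 10^6 m³
Δh = ΔV / (Sy × A) = 2.7 × 10^6 m³ / (0.14 × 1.8 × 10^6 m²) = 10.71 m

Δh ≈ 10.7 m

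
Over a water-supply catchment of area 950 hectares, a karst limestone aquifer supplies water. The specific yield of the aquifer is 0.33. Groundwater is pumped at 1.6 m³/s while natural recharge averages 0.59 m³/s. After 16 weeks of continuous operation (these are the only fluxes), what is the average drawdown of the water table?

A = 950 hectares = 9.5 × 10^6 m²
Net abstraction = 1.6 − 0.59 = 1.01 m³/s
Q_net = 1.01 m³/s = 87260 m³/d
t = 16 weeks = 112 d
ΔV = Q × t = 87260 m³/d × 112 d = 9.774 × 10^6 m³
Δh = ΔV / (Sy × A) = 9.774 × 10^6 / (0.33 × 9.5 × 10^6) = 3.118 m

Δh ≈ 3.12 m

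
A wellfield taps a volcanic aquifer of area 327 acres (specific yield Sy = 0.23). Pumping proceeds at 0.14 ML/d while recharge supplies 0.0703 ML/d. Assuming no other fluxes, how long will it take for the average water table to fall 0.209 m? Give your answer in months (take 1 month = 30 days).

A = 327 acres = 1.323 × 10^6 m²
ΔV = Sy × A × Δh = 0.23 × 1.323 × 10^6 × 0.209 = 63610 m³
Net withdrawal = 0.14 − 0.0703 = 0.0697 ML/d = 69.7 m³/d
t = ΔV / Q = 63610 m³ / 69.7 m³/d = 912.7 d
t = 912.7 d ≈ 30.42 months

t ≈ 30.4 months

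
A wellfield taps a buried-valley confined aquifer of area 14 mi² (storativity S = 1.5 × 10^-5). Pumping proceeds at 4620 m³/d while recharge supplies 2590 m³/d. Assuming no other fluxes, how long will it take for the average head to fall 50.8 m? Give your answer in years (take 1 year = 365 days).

A = 14 mi² = 3.626 × 10^7 m²
ΔV = S × A × Δh = 1.5 × 10^-5 × 3.626 × 10^7 × 50.8 = 27630 m³
Net withdrawal = 4620 − 2590 = 2030 m³/d
t = ΔV / Q = 27630 m³ / 2030 m³/d = 13.61 d
t = 13.61 d ≈ 0.03729 years

t ≈ 0.0373 years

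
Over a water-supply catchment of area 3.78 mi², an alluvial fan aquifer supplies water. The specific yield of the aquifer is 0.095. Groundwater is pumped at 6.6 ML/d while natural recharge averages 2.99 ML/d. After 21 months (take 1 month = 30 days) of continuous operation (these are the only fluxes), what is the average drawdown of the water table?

Δh ≈ 2.45 m

A = 3.78 mi² = 9.79 × 10^6 m²
Net abstraction = 6.6 − 2.99 = 3.61 ML/d
Q_net = 3.61 ML/d = 3610 m³/d
t = 21 months = 630 d
ΔV = Q × t = 3610 m³/d × 630 d = 2.274 × 10^6 m³
Δh = ΔV / (Sy × A) = 2.274 × 10^6 / (0.095 × 9.79 × 10^6) = 2.445 m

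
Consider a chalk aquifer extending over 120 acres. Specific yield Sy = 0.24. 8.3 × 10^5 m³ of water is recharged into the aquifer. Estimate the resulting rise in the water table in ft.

A = 120 acres = 4.856 × 10^5 m²
Δh = ΔV / (Sy × A) = 8.3 × 10^5 m³ / (0.24 × 4.856 × 10^5 m²) = 7.121 m
Δh = 7.121 m = 23.36 ft

Δh ≈ 23.4 ft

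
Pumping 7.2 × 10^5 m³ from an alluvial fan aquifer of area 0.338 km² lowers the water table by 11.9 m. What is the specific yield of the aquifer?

Sy ≈ 0.18

A = 0.338 km² = 3.38 × 10^5 m²
Sy = ΔV / (A × Δh) = 7.2 × 10^5 m³ / (3.38 × 10^5 m² × 11.9 m) = 0.179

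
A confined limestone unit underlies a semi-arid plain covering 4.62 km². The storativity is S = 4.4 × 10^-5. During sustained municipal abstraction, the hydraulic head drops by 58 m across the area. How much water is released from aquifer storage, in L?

A = 4.62 km² = 4.62 × 10^6 m²
ΔV = S × A × Δh = 4.4 × 10^-5 × 4.62 × 10^6 m² × 58 m = 11790 m³
ΔV = 11790 m³ = 1.179 × 10^7 L

ΔV ≈ 1.18 × 10^7 L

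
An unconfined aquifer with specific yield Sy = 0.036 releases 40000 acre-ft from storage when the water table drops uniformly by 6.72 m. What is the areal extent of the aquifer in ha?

A ≈ 20400 ha

ΔV = 40000 acre-ft = 4.934 × 10^7 m³
A = ΔV / (Sy × Δh) = 4.934 × 10^7 / (0.036 × 6.72) = 2.039 × 10^8 m²
A = 2.039 × 10^8 m² = 20390 ha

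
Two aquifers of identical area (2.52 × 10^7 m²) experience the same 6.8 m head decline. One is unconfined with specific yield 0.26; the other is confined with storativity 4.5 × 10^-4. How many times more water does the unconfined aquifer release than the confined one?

ΔV_u / ΔV_c ≈ 578

Unconfined: ΔV_u = Sy × A × Δh = 0.26 × 2.52 × 10^7 × 6.8 = 4.455 × 10^7 m³
Confined: ΔV_c = S × A × Δh = 4.5 × 10^-4 × 2.52 × 10^7 × 6.8 = 77110 m³
Ratio = ΔV_u / ΔV_c = Sy / S = 0.26 / 4.5 × 10^-4 = 577.8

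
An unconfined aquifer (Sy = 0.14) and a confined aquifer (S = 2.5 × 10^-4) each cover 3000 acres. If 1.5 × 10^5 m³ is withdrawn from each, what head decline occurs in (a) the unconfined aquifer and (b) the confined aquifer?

A = 3000 acres = 1.214 × 10^7 m²
Unconfined: Δh_u = ΔV/(Sy·A) = 1.5 × 10^5/(0.14 × 1.214 × 10^7) = 0.08825 m
Confined: Δh_c = ΔV/(S·A) = 1.5 × 10^5/(2.5 × 10^-4 × 1.214 × 10^7) = 49.42 m

Δh_u ≈ 0.0883 m; Δh_c ≈ 49.4 m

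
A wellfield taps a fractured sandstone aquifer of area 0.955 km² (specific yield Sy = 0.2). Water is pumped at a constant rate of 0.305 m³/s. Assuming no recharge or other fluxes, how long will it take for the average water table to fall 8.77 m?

t ≈ 63.6 days

A = 0.955 km² = 9.55 × 10^5 m²
ΔV = Sy × A × Δh = 0.2 × 9.55 × 10^5 × 8.77 = 1.675 × 10^6 m³
Q = 0.305 m³/s = 26350 m³/d
t = ΔV / Q = 1.675 × 10^6 m³ / 26350 m³/d = 63.57 d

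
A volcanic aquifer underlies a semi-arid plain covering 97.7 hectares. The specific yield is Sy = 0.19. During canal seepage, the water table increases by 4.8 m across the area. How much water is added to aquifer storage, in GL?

ΔV ≈ 0.891 GL

A = 97.7 hectares = 9.77 × 10^5 m²
ΔV = Sy × A × Δh = 0.19 × 9.77 × 10^5 m² × 4.8 m = 8.91 × 10^5 m³
ΔV = 8.91 × 10^5 m³ = 0.891 GL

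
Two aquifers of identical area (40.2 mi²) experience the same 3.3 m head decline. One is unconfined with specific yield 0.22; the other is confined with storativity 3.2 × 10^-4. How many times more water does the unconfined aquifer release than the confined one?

ΔV_u / ΔV_c ≈ 688

A = 40.2 mi² = 1.041 × 10^8 m²
Unconfined: ΔV_u = Sy × A × Δh = 0.22 × 1.041 × 10^8 × 3.3 = 7.559 × 10^7 m³
Confined: ΔV_c = S × A × Δh = 3.2 × 10^-4 × 1.041 × 10^8 × 3.3 = 1.099 × 10^5 m³
Ratio = ΔV_u / ΔV_c = Sy / S = 0.22 / 3.2 × 10^-4 = 687.5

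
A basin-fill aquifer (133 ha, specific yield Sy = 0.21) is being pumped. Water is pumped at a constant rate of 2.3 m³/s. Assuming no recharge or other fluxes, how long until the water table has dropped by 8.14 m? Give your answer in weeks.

t ≈ 1.63 weeks

A = 133 ha = 1.33 × 10^6 m²
ΔV = Sy × A × Δh = 0.21 × 1.33 × 10^6 × 8.14 = 2.274 × 10^6 m³
Q = 2.3 m³/s = 1.987 × 10^5 m³/d
t = ΔV / Q = 2.274 × 10^6 m³ / 1.987 × 10^5 m³/d = 11.44 d
t = 11.44 d ≈ 1.634 weeks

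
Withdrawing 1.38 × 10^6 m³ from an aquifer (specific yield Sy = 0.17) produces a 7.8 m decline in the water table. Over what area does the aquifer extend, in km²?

A = ΔV / (Sy × Δh) = 1.38 × 10^6 / (0.17 × 7.8) = 1.041 × 10^6 m²
A = 1.041 × 10^6 m² = 1.041 km²

A ≈ 1.04 km²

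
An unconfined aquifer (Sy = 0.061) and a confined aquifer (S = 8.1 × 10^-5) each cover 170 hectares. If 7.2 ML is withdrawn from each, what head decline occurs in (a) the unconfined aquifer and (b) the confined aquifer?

A = 170 hectares = 1.7 × 10^6 m²
ΔV = 7.2 ML = 7200 m³
Unconfined: Δh_u = ΔV/(Sy·A) = 7200/(0.061 × 1.7 × 10^6) = 0.06943 m
Confined: Δh_c = ΔV/(S·A) = 7200/(8.1 × 10^-5 × 1.7 × 10^6) = 52.29 m

Δh_u ≈ 0.0694 m; Δh_c ≈ 52.3 m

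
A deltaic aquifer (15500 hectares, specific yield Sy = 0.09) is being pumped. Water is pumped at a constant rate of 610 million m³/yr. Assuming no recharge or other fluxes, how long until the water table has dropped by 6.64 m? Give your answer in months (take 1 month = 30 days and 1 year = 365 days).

A = 15500 hectares = 1.55 × 10^8 m²
ΔV = Sy × A × Δh = 0.09 × 1.55 × 10^8 × 6.64 = 9.263 × 10^7 m³
Q = 610 million m³/yr = 1.671 × 10^6 m³/d
t = ΔV / Q = 9.263 × 10^7 m³ / 1.671 × 10^6 m³/d = 55.42 d
t = 55.42 d ≈ 1.847 months

t ≈ 1.85 months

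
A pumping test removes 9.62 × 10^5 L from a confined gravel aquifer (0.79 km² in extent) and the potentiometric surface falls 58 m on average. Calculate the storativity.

S ≈ 2.1 × 10^-5

A = 0.79 km² = 7.9 × 10^5 m²
ΔV = 9.62 × 10^5 L = 962 m³
S = ΔV / (A × Δh) = 962 m³ / (7.9 × 10^5 m² × 58 m) = 2.1 × 10^-5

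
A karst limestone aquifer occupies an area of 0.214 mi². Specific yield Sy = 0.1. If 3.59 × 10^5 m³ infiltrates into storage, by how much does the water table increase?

Δh ≈ 6.48 m

A = 0.214 mi² = 5.543 × 10^5 m²
Δh = ΔV / (Sy × A) = 3.59 × 10^5 m³ / (0.1 × 5.543 × 10^5 m²) = 6.477 m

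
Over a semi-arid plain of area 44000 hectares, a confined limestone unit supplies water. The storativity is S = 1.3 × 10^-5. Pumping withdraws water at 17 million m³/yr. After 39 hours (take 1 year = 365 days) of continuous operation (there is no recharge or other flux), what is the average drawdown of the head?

A = 44000 hectares = 4.4 × 10^8 m²
Q = 17 million m³/yr = 46580 m³/d
t = 39 hours = 1.625 d
ΔV = Q × t = 46580 m³/d × 1.625 d = 75680 m³
Δh = ΔV / (S × A) = 75680 / (1.3 × 10^-5 × 4.4 × 10^8) = 13.23 m

Δh ≈ 13.2 m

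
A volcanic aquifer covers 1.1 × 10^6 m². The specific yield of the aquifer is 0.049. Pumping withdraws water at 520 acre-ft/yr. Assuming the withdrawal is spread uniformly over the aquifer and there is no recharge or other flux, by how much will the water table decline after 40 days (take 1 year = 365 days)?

Q = 520 acre-ft/yr = 1757 m³/d
ΔV = Q × t = 1757 m³/d × 40 d = 70290 m³
Δh = ΔV / (Sy × A) = 70290 / (0.049 × 1.1 × 10^6) = 1.304 m

Δh ≈ 1.3 m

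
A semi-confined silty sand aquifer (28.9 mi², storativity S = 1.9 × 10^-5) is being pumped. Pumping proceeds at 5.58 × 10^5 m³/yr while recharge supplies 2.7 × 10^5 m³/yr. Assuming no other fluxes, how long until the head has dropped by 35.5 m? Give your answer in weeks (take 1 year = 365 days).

t ≈ 9.14 weeks

A = 28.9 mi² = 7.485 × 10^7 m²
ΔV = S × A × Δh = 1.9 × 10^-5 × 7.485 × 10^7 × 35.5 = 50490 m³
Net withdrawal = 5.58 × 10^5 − 2.7 × 10^5 = 2.88 × 10^5 m³/yr = 789 m³/d
t = ΔV / Q = 50490 m³ / 789 m³/d = 63.98 d
t = 63.98 d ≈ 9.141 weeks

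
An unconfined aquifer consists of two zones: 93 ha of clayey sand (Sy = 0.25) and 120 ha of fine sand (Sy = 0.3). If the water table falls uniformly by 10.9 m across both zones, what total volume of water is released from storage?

ΔV ≈ 6.46 × 10^6 m³

A₁ = 93 ha = 9.3 × 10^5 m²; A₂ = 120 ha = 1.2 × 10^6 m²
ΔV₁ = 0.25 × 9.3 × 10^5 × 10.9 = 2.534 × 10^6 m³
ΔV₂ = 0.3 × 1.2 × 10^6 × 10.9 = 3.924 × 10^6 m³
ΔV = ΔV₁ + ΔV₂ = 6.458 × 10^6 m³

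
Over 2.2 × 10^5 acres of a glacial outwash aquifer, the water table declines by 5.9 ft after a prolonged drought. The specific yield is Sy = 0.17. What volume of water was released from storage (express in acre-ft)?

ΔV ≈ 2.21 × 10^5 acre-ft

A = 2.2 × 10^5 acres = 8.903 × 10^8 m²
Δh = 5.9 ft = 1.798 m
ΔV = Sy × A × Δh = 0.17 × 8.903 × 10^8 m² × 1.798 m = 2.722 × 10^8 m³
ΔV = 2.722 × 10^8 m³ = 2.207 × 10^5 acre-ft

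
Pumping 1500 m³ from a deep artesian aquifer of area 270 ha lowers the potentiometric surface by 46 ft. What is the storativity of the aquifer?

A = 270 ha = 2.7 × 10^6 m²
Δh = 46 ft = 14.02 m
S = ΔV / (A × Δh) = 1500 m³ / (2.7 × 10^6 m² × 14.02 m) = 3.962 × 10^-5

S ≈ 4 × 10^-5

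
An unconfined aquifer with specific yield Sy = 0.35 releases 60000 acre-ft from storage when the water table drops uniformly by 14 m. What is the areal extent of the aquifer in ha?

A ≈ 1510 ha

ΔV = 60000 acre-ft = 7.401 × 10^7 m³
A = ΔV / (Sy × Δh) = 7.401 × 10^7 / (0.35 × 14) = 1.51 × 10^7 m²
A = 1.51 × 10^7 m² = 1510 ha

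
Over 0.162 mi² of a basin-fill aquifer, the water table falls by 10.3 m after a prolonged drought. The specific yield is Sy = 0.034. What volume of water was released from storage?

ΔV ≈ 1.47 × 10^5 m³

A = 0.162 mi² = 4.196 × 10^5 m²
ΔV = Sy × A × Δh = 0.034 × 4.196 × 10^5 m² × 10.3 m = 1.469 × 10^5 m³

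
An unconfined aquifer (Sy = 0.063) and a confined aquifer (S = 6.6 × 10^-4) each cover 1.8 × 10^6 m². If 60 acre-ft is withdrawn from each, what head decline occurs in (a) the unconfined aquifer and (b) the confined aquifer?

ΔV = 60 acre-ft = 74010 m³
Unconfined: Δh_u = ΔV/(Sy·A) = 74010/(0.063 × 1.8 × 10^6) = 0.6526 m
Confined: Δh_c = ΔV/(S·A) = 74010/(6.6 × 10^-4 × 1.8 × 10^6) = 62.3 m

Δh_u ≈ 0.653 m; Δh_c ≈ 62.3 m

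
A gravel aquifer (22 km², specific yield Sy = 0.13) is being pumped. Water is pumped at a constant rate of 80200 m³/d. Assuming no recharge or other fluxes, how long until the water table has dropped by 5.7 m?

t ≈ 203 days

A = 22 km² = 2.2 × 10^7 m²
ΔV = Sy × A × Δh = 0.13 × 2.2 × 10^7 × 5.7 = 1.63 × 10^7 m³
t = ΔV / Q = 1.63 × 10^7 m³ / 80200 m³/d = 203.3 d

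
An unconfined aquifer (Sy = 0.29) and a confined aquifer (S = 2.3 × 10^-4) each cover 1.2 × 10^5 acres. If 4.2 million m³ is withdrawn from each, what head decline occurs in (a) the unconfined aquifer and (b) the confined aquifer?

A = 1.2 × 10^5 acres = 4.856 × 10^8 m²
ΔV = 4.2 million m³ = 4.2 × 10^6 m³
Unconfined: Δh_u = ΔV/(Sy·A) = 4.2 × 10^6/(0.29 × 4.856 × 10^8) = 0.02982 m
Confined: Δh_c = ΔV/(S·A) = 4.2 × 10^6/(2.3 × 10^-4 × 4.856 × 10^8) = 37.6 m

Δh_u ≈ 0.0298 m; Δh_c ≈ 37.6 m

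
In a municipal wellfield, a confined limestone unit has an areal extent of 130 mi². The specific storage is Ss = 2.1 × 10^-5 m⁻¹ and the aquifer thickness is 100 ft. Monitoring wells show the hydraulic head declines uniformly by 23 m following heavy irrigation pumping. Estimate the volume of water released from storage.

ΔV ≈ 4.96 × 10^6 m³

b = 100 ft = 30.48 m
S = Ss × b = 2.1 × 10^-5 m⁻¹ × 30.48 m = 6.401 × 10^-4
A = 130 mi² = 3.367 × 10^8 m²
ΔV = S × A × Δh = 6.401 × 10^-4 × 3.367 × 10^8 m² × 23 m = 4.957 × 10^6 m³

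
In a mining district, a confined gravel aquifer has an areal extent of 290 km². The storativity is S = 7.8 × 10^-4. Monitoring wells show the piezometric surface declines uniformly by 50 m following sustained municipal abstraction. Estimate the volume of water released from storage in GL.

A = 290 km² = 2.9 × 10^8 m²
ΔV = S × A × Δh = 7.8 × 10^-4 × 2.9 × 10^8 m² × 50 m = 1.131 × 10^7 m³
ΔV = 1.131 × 10^7 m³ = 11.31 GL

ΔV ≈ 11.3 GL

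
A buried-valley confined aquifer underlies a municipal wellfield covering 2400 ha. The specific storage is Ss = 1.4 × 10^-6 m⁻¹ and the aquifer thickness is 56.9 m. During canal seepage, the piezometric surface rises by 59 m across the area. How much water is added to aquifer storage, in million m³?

ΔV ≈ 0.113 million m³

S = Ss × b = 1.4 × 10^-6 m⁻¹ × 56.9 m = 7.966 × 10^-5
A = 2400 ha = 2.4 × 10^7 m²
ΔV = S × A × Δh = 7.966 × 10^-5 × 2.4 × 10^7 m² × 59 m = 1.128 × 10^5 m³
ΔV = 1.128 × 10^5 m³ = 0.1128 million m³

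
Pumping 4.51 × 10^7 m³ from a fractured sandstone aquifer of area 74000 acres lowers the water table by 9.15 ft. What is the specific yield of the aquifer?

Sy ≈ 0.054

A = 74000 acres = 2.995 × 10^8 m²
Δh = 9.15 ft = 2.789 m
Sy = ΔV / (A × Δh) = 4.51 × 10^7 m³ / (2.995 × 10^8 m² × 2.789 m) = 0.054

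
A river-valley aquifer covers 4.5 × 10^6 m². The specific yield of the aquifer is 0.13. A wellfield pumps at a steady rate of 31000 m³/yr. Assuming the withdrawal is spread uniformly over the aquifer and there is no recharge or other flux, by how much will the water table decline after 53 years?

Δh ≈ 2.81 m

Q = 31000 m³/yr = 84.93 m³/d
t = 53 years = 19340 d
ΔV = Q × t = 84.93 m³/d × 19340 d = 1.643 × 10^6 m³
Δh = ΔV / (Sy × A) = 1.643 × 10^6 / (0.13 × 4.5 × 10^6) = 2.809 m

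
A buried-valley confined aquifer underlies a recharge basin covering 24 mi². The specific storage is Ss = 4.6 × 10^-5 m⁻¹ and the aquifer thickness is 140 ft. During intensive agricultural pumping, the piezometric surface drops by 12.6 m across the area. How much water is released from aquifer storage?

b = 140 ft = 42.67 m
S = Ss × b = 4.6 × 10^-5 m⁻¹ × 42.67 m = 1.963 × 10^-3
A = 24 mi² = 6.216 × 10^7 m²
ΔV = S × A × Δh = 0.001963 × 6.216 × 10^7 m² × 12.6 m = 1.537 × 10^6 m³

ΔV ≈ 1.54 × 10^6 m³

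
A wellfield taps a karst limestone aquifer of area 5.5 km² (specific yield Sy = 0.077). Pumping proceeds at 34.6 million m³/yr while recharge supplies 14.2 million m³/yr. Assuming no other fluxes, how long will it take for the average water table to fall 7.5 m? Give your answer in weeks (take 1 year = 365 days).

t ≈ 8.12 weeks

A = 5.5 km² = 5.5 × 10^6 m²
ΔV = Sy × A × Δh = 0.077 × 5.5 × 10^6 × 7.5 = 3.176 × 10^6 m³
Net withdrawal = 34.6 − 14.2 = 20.4 million m³/yr = 55890 m³/d
t = ΔV / Q = 3.176 × 10^6 m³ / 55890 m³/d = 56.83 d
t = 56.83 d ≈ 8.119 weeks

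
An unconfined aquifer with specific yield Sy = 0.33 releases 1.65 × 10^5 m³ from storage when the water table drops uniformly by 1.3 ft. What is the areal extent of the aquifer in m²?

Δh = 1.3 ft = 0.3962 m
A = ΔV / (Sy × Δh) = 1.65 × 10^5 / (0.33 × 0.3962) = 1.262 × 10^6 m²

A ≈ 1.26 × 10^6 m²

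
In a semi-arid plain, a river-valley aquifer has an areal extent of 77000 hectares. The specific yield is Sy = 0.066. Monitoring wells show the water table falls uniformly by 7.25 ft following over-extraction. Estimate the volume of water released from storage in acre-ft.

A = 77000 hectares = 7.7 × 10^8 m²
Δh = 7.25 ft = 2.21 m
ΔV = Sy × A × Δh = 0.066 × 7.7 × 10^8 m² × 2.21 m = 1.123 × 10^8 m³
ΔV = 1.123 × 10^8 m³ = 91040 acre-ft

ΔV ≈ 91000 acre-ft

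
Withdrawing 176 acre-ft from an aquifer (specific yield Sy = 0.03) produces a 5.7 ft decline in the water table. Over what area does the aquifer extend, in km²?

Δh = 5.7 ft = 1.737 m
ΔV = 176 acre-ft = 2.171 × 10^5 m³
A = ΔV / (Sy × Δh) = 2.171 × 10^5 / (0.03 × 1.737) = 4.165 × 10^6 m²
A = 4.165 × 10^6 m² = 4.165 km²

A ≈ 4.17 km²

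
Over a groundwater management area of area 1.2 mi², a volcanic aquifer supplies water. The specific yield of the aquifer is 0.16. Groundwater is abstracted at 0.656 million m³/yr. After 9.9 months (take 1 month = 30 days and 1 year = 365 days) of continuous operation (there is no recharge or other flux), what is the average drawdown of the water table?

A = 1.2 mi² = 3.108 × 10^6 m²
Q = 0.656 million m³/yr = 1797 m³/d
t = 9.9 months = 297 d
ΔV = Q × t = 1797 m³/d × 297 d = 5.338 × 10^5 m³
Δh = ΔV / (Sy × A) = 5.338 × 10^5 / (0.16 × 3.108 × 10^6) = 1.073 m

Δh ≈ 1.07 m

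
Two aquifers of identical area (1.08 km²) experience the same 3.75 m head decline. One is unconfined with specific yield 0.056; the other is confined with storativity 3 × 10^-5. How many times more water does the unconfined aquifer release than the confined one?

ΔV_u / ΔV_c ≈ 1870

A = 1.08 km² = 1.08 × 10^6 m²
Unconfined: ΔV_u = Sy × A × Δh = 0.056 × 1.08 × 10^6 × 3.75 = 2.268 × 10^5 m³
Confined: ΔV_c = S × A × Δh = 3 × 10^-5 × 1.08 × 10^6 × 3.75 = 121.5 m³
Ratio = ΔV_u / ΔV_c = Sy / S = 0.056 / 3 × 10^-5 = 1867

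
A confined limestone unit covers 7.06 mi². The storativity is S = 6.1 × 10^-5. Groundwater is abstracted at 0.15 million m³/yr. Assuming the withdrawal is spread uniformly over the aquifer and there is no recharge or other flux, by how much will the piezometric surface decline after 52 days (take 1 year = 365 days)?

A = 7.06 mi² = 1.829 × 10^7 m²
Q = 0.15 million m³/yr = 411 m³/d
ΔV = Q × t = 411 m³/d × 52 d = 21370 m³
Δh = ΔV / (S × A) = 21370 / (6.1 × 10^-5 × 1.829 × 10^7) = 19.16 m

Δh ≈ 19.2 m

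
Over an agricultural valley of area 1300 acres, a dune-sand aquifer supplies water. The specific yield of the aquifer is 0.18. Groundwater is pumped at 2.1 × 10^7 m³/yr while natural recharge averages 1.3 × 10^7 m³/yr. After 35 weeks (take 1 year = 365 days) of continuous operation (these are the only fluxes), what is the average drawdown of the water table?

A = 1300 acres = 5.261 × 10^6 m²
Net abstraction = 2.1 × 10^7 − 1.3 × 10^7 = 8 × 10^6 m³/yr
Q_net = 8 × 10^6 m³/yr = 21920 m³/d
t = 35 weeks = 245 d
ΔV = Q × t = 21920 m³/d × 245 d = 5.37 × 10^6 m³
Δh = ΔV / (Sy × A) = 5.37 × 10^6 / (0.18 × 5.261 × 10^6) = 5.671 m

Δh ≈ 5.67 m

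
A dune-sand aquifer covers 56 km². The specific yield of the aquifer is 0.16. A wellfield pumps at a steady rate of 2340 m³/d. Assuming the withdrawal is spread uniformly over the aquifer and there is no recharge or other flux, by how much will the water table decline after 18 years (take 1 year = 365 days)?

A = 56 km² = 5.6 × 10^7 m²
t = 18 years = 6570 d
ΔV = Q × t = 2340 m³/d × 6570 d = 1.537 × 10^7 m³
Δh = ΔV / (Sy × A) = 1.537 × 10^7 / (0.16 × 5.6 × 10^7) = 1.716 m

Δh ≈ 1.72 m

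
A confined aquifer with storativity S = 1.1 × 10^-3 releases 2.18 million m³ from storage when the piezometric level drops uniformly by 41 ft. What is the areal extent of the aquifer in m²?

Δh = 41 ft = 12.5 m
ΔV = 2.18 million m³ = 2.18 × 10^6 m³
A = ΔV / (S × Δh) = 2.18 × 10^6 / (0.0011 × 12.5) = 1.586 × 10^8 m²

A ≈ 1.59 × 10^8 m²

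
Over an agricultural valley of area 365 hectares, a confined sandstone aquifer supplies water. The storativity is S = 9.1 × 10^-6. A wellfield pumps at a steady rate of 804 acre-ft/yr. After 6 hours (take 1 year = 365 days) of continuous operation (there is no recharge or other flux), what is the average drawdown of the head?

A = 365 hectares = 3.65 × 10^6 m²
Q = 804 acre-ft/yr = 2717 m³/d
t = 6 hours = 0.25 d
ΔV = Q × t = 2717 m³/d × 0.25 d = 679.3 m³
Δh = ΔV / (S × A) = 679.3 / (9.1 × 10^-6 × 3.65 × 10^6) = 20.45 m

Δh ≈ 20.5 m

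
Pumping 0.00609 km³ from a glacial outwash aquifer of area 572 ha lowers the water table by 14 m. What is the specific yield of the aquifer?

A = 572 ha = 5.72 × 10^6 m²
ΔV = 0.00609 km³ = 6.09 × 10^6 m³
Sy = ΔV / (A × Δh) = 6.09 × 10^6 m³ / (5.72 × 10^6 m² × 14 m) = 0.07605

Sy ≈ 0.076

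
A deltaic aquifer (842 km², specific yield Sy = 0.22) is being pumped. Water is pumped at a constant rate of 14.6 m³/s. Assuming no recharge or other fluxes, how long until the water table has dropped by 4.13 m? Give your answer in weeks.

A = 842 km² = 8.42 × 10^8 m²
ΔV = Sy × A × Δh = 0.22 × 8.42 × 10^8 × 4.13 = 7.65 × 10^8 m³
Q = 14.6 m³/s = 1.261 × 10^6 m³/d
t = ΔV / Q = 7.65 × 10^8 m³ / 1.261 × 10^6 m³/d = 606.5 d
t = 606.5 d ≈ 86.64 weeks

t ≈ 86.6 weeks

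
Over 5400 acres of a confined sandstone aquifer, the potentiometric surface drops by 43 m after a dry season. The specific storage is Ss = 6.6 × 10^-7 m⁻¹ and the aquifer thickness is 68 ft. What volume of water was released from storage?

b = 68 ft = 20.73 m
S = Ss × b = 6.6 × 10^-7 m⁻¹ × 20.73 m = 1.368 × 10^-5
A = 5400 acres = 2.185 × 10^7 m²
ΔV = S × A × Δh = 1.368 × 10^-5 × 2.185 × 10^7 m² × 43 m = 12850 m³

ΔV ≈ 12900 m³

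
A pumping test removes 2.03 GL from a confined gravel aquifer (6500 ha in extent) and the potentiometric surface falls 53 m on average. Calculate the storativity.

S ≈ 5.9 × 10^-4

A = 6500 ha = 6.5 × 10^7 m²
ΔV = 2.03 GL = 2.03 × 10^6 m³
S = ΔV / (A × Δh) = 2.03 × 10^6 m³ / (6.5 × 10^7 m² × 53 m) = 5.893 × 10^-4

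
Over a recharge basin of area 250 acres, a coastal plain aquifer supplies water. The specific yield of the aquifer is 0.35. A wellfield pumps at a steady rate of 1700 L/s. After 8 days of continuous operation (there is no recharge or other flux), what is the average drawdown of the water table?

A = 250 acres = 1.012 × 10^6 m²
Q = 1700 L/s = 1.469 × 10^5 m³/d
ΔV = Q × t = 1.469 × 10^5 m³/d × 8 d = 1.175 × 10^6 m³
Δh = ΔV / (Sy × A) = 1.175 × 10^6 / (0.35 × 1.012 × 10^6) = 3.318 m

Δh ≈ 3.32 m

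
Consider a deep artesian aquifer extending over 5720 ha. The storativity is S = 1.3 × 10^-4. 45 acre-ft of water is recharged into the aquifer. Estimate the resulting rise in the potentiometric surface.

Δh ≈ 7.46 m

A = 5720 ha = 5.72 × 10^7 m²
ΔV = 45 acre-ft = 55510 m³
Δh = ΔV / (S × A) = 55510 m³ / (1.3 × 10^-4 × 5.72 × 10^7 m²) = 7.465 m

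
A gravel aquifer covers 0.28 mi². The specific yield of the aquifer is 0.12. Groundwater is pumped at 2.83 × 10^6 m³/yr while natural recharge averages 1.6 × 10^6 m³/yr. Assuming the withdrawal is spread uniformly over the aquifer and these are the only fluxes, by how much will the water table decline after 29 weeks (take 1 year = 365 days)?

Δh ≈ 7.86 m

A = 0.28 mi² = 7.252 × 10^5 m²
Net abstraction = 2.83 × 10^6 − 1.6 × 10^6 = 1.23 × 10^6 m³/yr
Q_net = 1.23 × 10^6 m³/yr = 3370 m³/d
t = 29 weeks = 203 d
ΔV = Q × t = 3370 m³/d × 203 d = 6.841 × 10^5 m³
Δh = ΔV / (Sy × A) = 6.841 × 10^5 / (0.12 × 7.252 × 10^5) = 7.861 m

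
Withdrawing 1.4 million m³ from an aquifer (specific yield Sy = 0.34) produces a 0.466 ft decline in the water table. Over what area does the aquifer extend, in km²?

A ≈ 29 km²

Δh = 0.466 ft = 0.142 m
ΔV = 1.4 million m³ = 1.4 × 10^6 m³
A = ΔV / (Sy × Δh) = 1.4 × 10^6 / (0.34 × 0.142) = 2.899 × 10^7 m²
A = 2.899 × 10^7 m² = 28.99 km²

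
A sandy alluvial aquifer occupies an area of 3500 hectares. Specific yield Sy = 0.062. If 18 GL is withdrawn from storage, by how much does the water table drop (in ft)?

Δh ≈ 27.2 ft

A = 3500 hectares = 3.5 × 10^7 m²
ΔV = 18 GL = 1.8 × 10^7 m³
Δh = ΔV / (Sy × A) = 1.8 × 10^7 m³ / (0.062 × 3.5 × 10^7 m²) = 8.295 m
Δh = 8.295 m = 27.21 ft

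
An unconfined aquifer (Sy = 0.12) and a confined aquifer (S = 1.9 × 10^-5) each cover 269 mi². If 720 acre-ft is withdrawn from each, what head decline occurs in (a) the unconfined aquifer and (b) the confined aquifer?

A = 269 mi² = 6.967 × 10^8 m²
ΔV = 720 acre-ft = 8.881 × 10^5 m³
Unconfined: Δh_u = ΔV/(Sy·A) = 8.881 × 10^5/(0.12 × 6.967 × 10^8) = 0.01062 m
Confined: Δh_c = ΔV/(S·A) = 8.881 × 10^5/(1.9 × 10^-5 × 6.967 × 10^8) = 67.09 m

Δh_u ≈ 0.0106 m; Δh_c ≈ 67.1 m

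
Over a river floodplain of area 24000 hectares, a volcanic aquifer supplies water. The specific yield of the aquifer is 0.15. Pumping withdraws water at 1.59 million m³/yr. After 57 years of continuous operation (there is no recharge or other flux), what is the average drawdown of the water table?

Δh ≈ 2.52 m

A = 24000 hectares = 2.4 × 10^8 m²
Q = 1.59 million m³/yr = 4356 m³/d
t = 57 years = 20800 d
ΔV = Q × t = 4356 m³/d × 20800 d = 9.063 × 10^7 m³
Δh = ΔV / (Sy × A) = 9.063 × 10^7 / (0.15 × 2.4 × 10^8) = 2.518 m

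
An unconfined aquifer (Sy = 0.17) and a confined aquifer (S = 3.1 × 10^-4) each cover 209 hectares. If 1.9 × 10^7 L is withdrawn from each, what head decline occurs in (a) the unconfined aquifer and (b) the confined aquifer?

Δh_u ≈ 0.0535 m; Δh_c ≈ 29.3 m

A = 209 hectares = 2.09 × 10^6 m²
ΔV = 1.9 × 10^7 L = 19000 m³
Unconfined: Δh_u = ΔV/(Sy·A) = 19000/(0.17 × 2.09 × 10^6) = 0.05348 m
Confined: Δh_c = ΔV/(S·A) = 19000/(3.1 × 10^-4 × 2.09 × 10^6) = 29.33 m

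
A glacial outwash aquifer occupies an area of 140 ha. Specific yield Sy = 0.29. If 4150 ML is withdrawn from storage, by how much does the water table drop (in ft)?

A = 140 ha = 1.4 × 10^6 m²
ΔV = 4150 ML = 4.15 × 10^6 m³
Δh = ΔV / (Sy × A) = 4.15 × 10^6 m³ / (0.29 × 1.4 × 10^6 m²) = 10.22 m
Δh = 10.22 m = 33.54 ft

Δh ≈ 33.5 ft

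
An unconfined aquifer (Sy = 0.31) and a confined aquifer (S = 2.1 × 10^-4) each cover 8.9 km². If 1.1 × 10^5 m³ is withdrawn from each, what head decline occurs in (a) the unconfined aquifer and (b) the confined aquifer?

Δh_u ≈ 0.0399 m; Δh_c ≈ 58.9 m

A = 8.9 km² = 8.9 × 10^6 m²
Unconfined: Δh_u = ΔV/(Sy·A) = 1.1 × 10^5/(0.31 × 8.9 × 10^6) = 0.03987 m
Confined: Δh_c = ΔV/(S·A) = 1.1 × 10^5/(2.1 × 10^-4 × 8.9 × 10^6) = 58.86 m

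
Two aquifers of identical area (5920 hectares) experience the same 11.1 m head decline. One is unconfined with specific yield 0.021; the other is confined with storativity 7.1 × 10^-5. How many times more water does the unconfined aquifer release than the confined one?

A = 5920 hectares = 5.92 × 10^7 m²
Unconfined: ΔV_u = Sy × A × Δh = 0.021 × 5.92 × 10^7 × 11.1 = 1.38 × 10^7 m³
Confined: ΔV_c = S × A × Δh = 7.1 × 10^-5 × 5.92 × 10^7 × 11.1 = 46660 m³
Ratio = ΔV_u / ΔV_c = Sy / S = 0.021 / 7.1 × 10^-5 = 295.8

ΔV_u / ΔV_c ≈ 296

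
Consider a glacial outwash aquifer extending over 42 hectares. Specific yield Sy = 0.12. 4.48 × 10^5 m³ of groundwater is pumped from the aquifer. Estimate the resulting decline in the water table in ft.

Δh ≈ 29.2 ft

A = 42 hectares = 4.2 × 10^5 m²
Δh = ΔV / (Sy × A) = 4.48 × 10^5 m³ / (0.12 × 4.2 × 10^5 m²) = 8.889 m
Δh = 8.889 m = 29.16 ft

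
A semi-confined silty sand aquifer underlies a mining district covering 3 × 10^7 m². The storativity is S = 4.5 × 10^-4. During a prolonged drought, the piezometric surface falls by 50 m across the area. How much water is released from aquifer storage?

ΔV ≈ 6.75 × 10^5 m³

ΔV = S × A × Δh = 4.5 × 10^-4 × 3 × 10^7 m² × 50 m = 6.75 × 10^5 m³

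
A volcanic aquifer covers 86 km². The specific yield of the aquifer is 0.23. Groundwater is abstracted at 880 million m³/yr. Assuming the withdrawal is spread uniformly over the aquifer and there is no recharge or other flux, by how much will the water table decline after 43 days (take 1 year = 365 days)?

A = 86 km² = 8.6 × 10^7 m²
Q = 880 million m³/yr = 2.411 × 10^6 m³/d
ΔV = Q × t = 2.411 × 10^6 m³/d × 43 d = 1.037 × 10^8 m³
Δh = ΔV / (Sy × A) = 1.037 × 10^8 / (0.23 × 8.6 × 10^7) = 5.241 m

Δh ≈ 5.24 m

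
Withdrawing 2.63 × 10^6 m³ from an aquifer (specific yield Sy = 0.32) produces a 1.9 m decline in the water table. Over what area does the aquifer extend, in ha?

A ≈ 433 ha

A = ΔV / (Sy × Δh) = 2.63 × 10^6 / (0.32 × 1.9) = 4.326 × 10^6 m²
A = 4.326 × 10^6 m² = 432.6 ha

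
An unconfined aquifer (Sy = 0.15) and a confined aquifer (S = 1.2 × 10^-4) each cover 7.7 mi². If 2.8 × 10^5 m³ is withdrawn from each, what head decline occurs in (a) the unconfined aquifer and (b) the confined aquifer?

A = 7.7 mi² = 1.994 × 10^7 m²
Unconfined: Δh_u = ΔV/(Sy·A) = 2.8 × 10^5/(0.15 × 1.994 × 10^7) = 0.0936 m
Confined: Δh_c = ΔV/(S·A) = 2.8 × 10^5/(1.2 × 10^-4 × 1.994 × 10^7) = 117 m

Δh_u ≈ 0.0936 m; Δh_c ≈ 117 m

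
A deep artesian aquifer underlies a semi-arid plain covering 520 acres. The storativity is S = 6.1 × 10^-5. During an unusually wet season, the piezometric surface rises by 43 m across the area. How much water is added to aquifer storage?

A = 520 acres = 2.104 × 10^6 m²
ΔV = S × A × Δh = 6.1 × 10^-5 × 2.104 × 10^6 m² × 43 m = 5520 m³

ΔV ≈ 5520 m³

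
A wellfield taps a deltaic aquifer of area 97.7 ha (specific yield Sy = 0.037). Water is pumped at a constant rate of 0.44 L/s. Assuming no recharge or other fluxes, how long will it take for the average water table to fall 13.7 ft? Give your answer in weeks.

A = 97.7 ha = 9.77 × 10^5 m²
Δh = 13.7 ft = 4.176 m
ΔV = Sy × A × Δh = 0.037 × 9.77 × 10^5 × 4.176 = 1.509 × 10^5 m³
Q = 0.44 L/s = 38.02 m³/d
t = ΔV / Q = 1.509 × 10^5 m³ / 38.02 m³/d = 3971 d
t = 3971 d ≈ 567.2 weeks

t ≈ 567 weeks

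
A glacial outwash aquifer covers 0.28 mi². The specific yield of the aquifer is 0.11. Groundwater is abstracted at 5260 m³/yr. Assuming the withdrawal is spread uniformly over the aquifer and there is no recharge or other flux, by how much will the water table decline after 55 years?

Δh ≈ 3.63 m

A = 0.28 mi² = 7.252 × 10^5 m²
Q = 5260 m³/yr = 14.41 m³/d
t = 55 years = 20080 d
ΔV = Q × t = 14.41 m³/d × 20080 d = 2.893 × 10^5 m³
Δh = ΔV / (Sy × A) = 2.893 × 10^5 / (0.11 × 7.252 × 10^5) = 3.627 m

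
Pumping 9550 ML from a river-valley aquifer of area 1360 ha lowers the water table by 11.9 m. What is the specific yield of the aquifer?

Sy ≈ 0.059

A = 1360 ha = 1.36 × 10^7 m²
ΔV = 9550 ML = 9.55 × 10^6 m³
Sy = ΔV / (A × Δh) = 9.55 × 10^6 m³ / (1.36 × 10^7 m² × 11.9 m) = 0.05901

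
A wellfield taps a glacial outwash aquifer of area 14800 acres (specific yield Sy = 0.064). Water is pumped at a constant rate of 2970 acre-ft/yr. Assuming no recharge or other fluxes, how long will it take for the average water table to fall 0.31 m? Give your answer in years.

A = 14800 acres = 5.989 × 10^7 m²
ΔV = Sy × A × Δh = 0.064 × 5.989 × 10^7 × 0.31 = 1.188 × 10^6 m³
Q = 2970 acre-ft/yr = 10040 m³/d
t = ΔV / Q = 1.188 × 10^6 m³ / 10040 m³/d = 118.4 d
t = 118.4 d ≈ 0.3244 years

t ≈ 0.324 years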